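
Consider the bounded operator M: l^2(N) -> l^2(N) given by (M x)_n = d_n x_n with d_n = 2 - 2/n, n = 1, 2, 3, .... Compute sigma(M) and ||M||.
sigma(M) = {2 - 2/n : n ≥ 1} ∪ {2}; ||M|| = 2

A bounded diagonal operator on l^2 with diagonal entries d_n has spectrum equal to the closure of {d_n : n ≥ 1}: every d_n is an eigenvalue (with eigenvector e_n), so {d_n} ⊂ sigma(M); the spectrum is closed, so its closure is too; and for lambda not in the closure, (M - lambda I) has bounded inverse (the diagonal entries 1/(d_n - lambda) are bounded). For our sequence d_n = 2 - 2/n, n = 1, 2, 3, ...:
  - {d_n} = {2 - 2/n : n ≥ 1}; the only limit point is 2
  - closure = {2 - 2/n : n ≥ 1} ∪ {2}
For the norm: a diagonal operator has ||M|| = sup_n |d_n|. Here d_n = 2 - 2/n increases monotonically from d_1 = 0 toward 2, with all terms in [0, 2); so sup_n |d_n| = 2 (the supremum is the limit, not attained). So ||M|| = 2.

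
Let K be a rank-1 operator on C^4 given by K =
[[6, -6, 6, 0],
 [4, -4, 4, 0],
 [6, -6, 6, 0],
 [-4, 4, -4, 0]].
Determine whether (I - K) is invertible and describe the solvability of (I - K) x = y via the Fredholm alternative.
(I - K) is invertible (det(I - K) = -7 ≠ 0), so for every y in C^4 the equation (I - K) x = y has a unique solution.

K has rank 1, so it is an outer product K = u v^T: every row of K is a multiple of one row vector. Reading off the entries, u = (-3, -2, -3, 2) and v = (-2, 2, -2, 0) (row i of K equals u_i·v^T). A rank-one matrix u v^T satisfies K u = u (v·u) and kills the (3)-dimensional subspace v^⊥, so its characteristic polynomial is lambda^3 (lambda - v·u) with v·u = tr K = 8. Hence the eigenvalues of I - K are 1 (multiplicity 3) and 1 - (8) = -7, so det(I - K) = -7. (Direct check: I - K =
[[-5, 6, -6, 0],
 [-4, 5, -4, 0],
 [-6, 6, -5, 0],
 [4, -4, 4, 1]]
has determinant -7.) The finite-dimensional Fredholm alternative says: either (I - K) is invertible, or ker(I - K) ≠ {0} and then range(I - K) = ker((I - K)^*)^⊥, with dim ker(I - K) = dim ker((I - K)^*). Since det(I - K) ≠ 0, 1 is not an eigenvalue of K and ker(I - K) = {0}, so we are in the first case: for every y there is a unique x = (I - K)^(-1) y. Explicitly, by the Sherman–Morrison formula, (I - u v^T)^(-1) = I + u v^T/(1 - v·u), i.e. (I - K)^(-1) = I + K/(-7).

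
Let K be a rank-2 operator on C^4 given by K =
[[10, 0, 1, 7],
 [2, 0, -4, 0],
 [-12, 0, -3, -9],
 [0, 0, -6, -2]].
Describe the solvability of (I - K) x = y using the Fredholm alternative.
(I - K) is invertible (det(I - K) = -90 ≠ 0), so for every y in C^4 the equation (I - K) x = y has a unique solution.

K has rank 2 and factors as K = U V^T = u1 v1^T + u2 v2^T with u1 = (-2, 1, 3, 2), v1 = (-2, 0, -2, -2), u2 = (3, 2, -3, 2), v2 = (2, 0, -1, 1) (multiplying out reproduces the displayed K). The nonzero eigenvalues of U V^T coincide with those of the 2 x 2 matrix G = V^T U = [[v1·u1, v1·u2], [v2·u1, v2·u2]] = [[-6, -4], [-5, 11]], and by the Sylvester determinant identity det(I_4 - U V^T) = det(I_2 - V^T U) = det([[7, 4], [5, -10]]) = (7)(-10) - (4)(5) = -90. (Direct check: I - K =
[[-9, 0, -1, -7],
 [-2, 1, 4, 0],
 [12, 0, 4, 9],
 [0, 0, 6, 3]]
has determinant -90.) The finite-dimensional Fredholm alternative says: either (I - K) is invertible, or ker(I - K) ≠ {0} and then range(I - K) = ker((I - K)^*)^⊥, with dim ker(I - K) = dim ker((I - K)^*). Since det(I - K) ≠ 0, 1 is not an eigenvalue of K and ker(I - K) = {0}, so we are in the first case: for every y there is a unique x = (I - K)^(-1) y. (Explicitly, by the Woodbury identity, (I - U V^T)^(-1) = I + U (I_2 - G)^(-1) V^T.)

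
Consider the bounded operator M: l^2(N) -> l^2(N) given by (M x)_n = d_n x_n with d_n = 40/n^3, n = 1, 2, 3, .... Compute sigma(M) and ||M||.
sigma(M) = {40/n^3 : n ≥ 1} ∪ {0}; ||M|| = 40

A bounded diagonal operator on l^2 with diagonal entries d_n has spectrum equal to the closure of {d_n : n ≥ 1}: every d_n is an eigenvalue (with eigenvector e_n), so {d_n} ⊂ sigma(M); the spectrum is closed, so its closure is too; and for lambda not in the closure, (M - lambda I) has bounded inverse (the diagonal entries 1/(d_n - lambda) are bounded). For our sequence d_n = 40/n^3, n = 1, 2, 3, ...:
  - {d_n} = {40/n^3 : n ≥ 1}; the only limit point is 0
  - closure = {40/n^3 : n ≥ 1} ∪ {0}
For the norm: a diagonal operator has ||M|| = sup_n |d_n|. Here d_n = 40/n^3 is positive and decreasing, so sup_n |d_n| = d_1 = 40. So ||M|| = 40.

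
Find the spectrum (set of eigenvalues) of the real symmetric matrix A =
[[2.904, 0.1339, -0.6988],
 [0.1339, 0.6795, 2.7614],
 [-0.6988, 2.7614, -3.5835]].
sigma(A) ≈ {-5, 2, 3}

A is real symmetric, so its spectrum consists of real eigenvalues. Expanding the characteristic polynomial of the displayed matrix gives
  det(λ I - A) = p(λ) = λ^3 + (0)λ^2 + (-19)λ + (30).
Solving p(λ) = 0 yields eigenvalues ≈ -5, 2, 3. (A is shown rounded to 4 decimals, so these recover the underlying integer eigenvalues to within that precision.)
Verification: the trace of A = 0 equals the sum of eigenvalues 0, and det(A) ≈ -29.9995 matches the eigenvalue product -30.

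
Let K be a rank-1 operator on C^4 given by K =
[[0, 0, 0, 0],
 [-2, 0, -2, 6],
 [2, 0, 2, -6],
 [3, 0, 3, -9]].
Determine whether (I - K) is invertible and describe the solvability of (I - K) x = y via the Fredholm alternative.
(I - K) is invertible (det(I - K) = 8 ≠ 0), so for every y in C^4 the equation (I - K) x = y has a unique solution.

K has rank 1, so it is an outer product K = u v^T: every row of K is a multiple of one row vector. Reading off the entries, u = (0, -2, 2, 3) and v = (1, 0, 1, -3) (row i of K equals u_i·v^T). A rank-one matrix u v^T satisfies K u = u (v·u) and kills the (3)-dimensional subspace v^⊥, so its characteristic polynomial is lambda^3 (lambda - v·u) with v·u = tr K = -7. Hence the eigenvalues of I - K are 1 (multiplicity 3) and 1 - (-7) = 8, so det(I - K) = 8. (Direct check: I - K =
[[1, 0, 0, 0],
 [2, 1, 2, -6],
 [-2, 0, -1, 6],
 [-3, 0, -3, 10]]
has determinant 8.) The finite-dimensional Fredholm alternative says: either (I - K) is invertible, or ker(I - K) ≠ {0} and then range(I - K) = ker((I - K)^*)^⊥, with dim ker(I - K) = dim ker((I - K)^*). Since det(I - K) ≠ 0, 1 is not an eigenvalue of K and ker(I - K) = {0}, so we are in the first case: for every y there is a unique x = (I - K)^(-1) y. Explicitly, by the Sherman–Morrison formula, (I - u v^T)^(-1) = I + u v^T/(1 - v·u), i.e. (I - K)^(-1) = I + K/(8).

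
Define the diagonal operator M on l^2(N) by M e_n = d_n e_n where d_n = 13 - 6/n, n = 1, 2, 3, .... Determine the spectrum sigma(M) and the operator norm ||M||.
sigma(M) = {13 - 6/n : n ≥ 1} ∪ {13}; ||M|| = 13

A bounded diagonal operator on l^2 with diagonal entries d_n has spectrum equal to the closure of {d_n : n ≥ 1}: every d_n is an eigenvalue (with eigenvector e_n), so {d_n} ⊂ sigma(M); the spectrum is closed, so its closure is too; and for lambda not in the closure, (M - lambda I) has bounded inverse (the diagonal entries 1/(d_n - lambda) are bounded). For our sequence d_n = 13 - 6/n, n = 1, 2, 3, ...:
  - {d_n} = {13 - 6/n : n ≥ 1}; the only limit point is 13
  - closure = {13 - 6/n : n ≥ 1} ∪ {13}
For the norm: a diagonal operator has ||M|| = sup_n |d_n|. Here d_n = 13 - 6/n increases monotonically from d_1 = 7 toward 13, with all terms in [7, 13); so sup_n |d_n| = 13 (the supremum is the limit, not attained). So ||M|| = 13.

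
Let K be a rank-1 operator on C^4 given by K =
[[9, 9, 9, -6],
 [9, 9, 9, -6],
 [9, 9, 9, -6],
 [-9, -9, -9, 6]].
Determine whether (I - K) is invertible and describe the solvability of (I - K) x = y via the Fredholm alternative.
(I - K) is invertible (det(I - K) = -32 ≠ 0), so for every y in C^4 the equation (I - K) x = y has a unique solution.

K has rank 1, so it is an outer product K = u v^T: every row of K is a multiple of one row vector. Reading off the entries, u = (3, 3, 3, -3) and v = (3, 3, 3, -2) (row i of K equals u_i·v^T). A rank-one matrix u v^T satisfies K u = u (v·u) and kills the (3)-dimensional subspace v^⊥, so its characteristic polynomial is lambda^3 (lambda - v·u) with v·u = tr K = 33. Hence the eigenvalues of I - K are 1 (multiplicity 3) and 1 - (33) = -32, so det(I - K) = -32. (Direct check: I - K =
[[-8, -9, -9, 6],
 [-9, -8, -9, 6],
 [-9, -9, -8, 6],
 [9, 9, 9, -5]]
has determinant -32.) The finite-dimensional Fredholm alternative says: either (I - K) is invertible, or ker(I - K) ≠ {0} and then range(I - K) = ker((I - K)^*)^⊥, with dim ker(I - K) = dim ker((I - K)^*). Since det(I - K) ≠ 0, 1 is not an eigenvalue of K and ker(I - K) = {0}, so we are in the first case: for every y there is a unique x = (I - K)^(-1) y. Explicitly, by the Sherman–Morrison formula, (I - u v^T)^(-1) = I + u v^T/(1 - v·u), i.e. (I - K)^(-1) = I + K/(-32).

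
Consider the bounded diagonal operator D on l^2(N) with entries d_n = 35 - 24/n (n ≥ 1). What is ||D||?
||D|| = 35

For a diagonal operator on l^2 with entries d_n, ||D|| = sup_n |d_n|. Here d_1 = 11, d_2 = 23, ..., and d_n = 35 - 24/n increases monotonically toward 35. All terms lie in [11, 35), so |d_n| = d_n and the supremum is the limit 35, which is not attained by any individual d_n. Hence ||D|| = 35.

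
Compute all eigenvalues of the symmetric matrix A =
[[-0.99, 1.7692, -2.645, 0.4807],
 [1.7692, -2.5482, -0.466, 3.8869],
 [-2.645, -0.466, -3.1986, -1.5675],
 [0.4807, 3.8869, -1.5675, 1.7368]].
sigma(A) ≈ {-6, -4, 0, 5}

A is real symmetric, so its spectrum consists of real eigenvalues. Expanding the characteristic polynomial of the displayed matrix gives
  det(λ I - A) = p(λ) = λ^4 + (5)λ^3 + (-26)λ^2 + (-119.9979)λ + (0.0023).
Solving p(λ) = 0 yields eigenvalues ≈ -6, -4, 0, 5. (A is shown rounded to 4 decimals, so these recover the underlying integer eigenvalues to within that precision.)
Verification: the trace of A = -5 equals the sum of eigenvalues -5, and det(A) ≈ 0.0023 matches the eigenvalue product 0.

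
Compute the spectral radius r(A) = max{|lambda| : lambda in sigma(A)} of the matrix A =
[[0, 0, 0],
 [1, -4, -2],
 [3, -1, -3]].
r(A) = 5

The eigenvalues of A are the roots of its characteristic polynomial. With M = A (coefficients from the trace, the sum of principal 2x2 minors, and det A):
  p(λ) = det(λ I - M) = λ^3 + 7λ^2 + 10λ.
The constant term is 0, so λ = 0 is a root. Dividing out λ leaves p(λ) = λ(λ^2 + 7λ + 10). For λ^2 + 7λ + 10 the discriminant is 9. It is a perfect square (3^2), so the roots are rational: λ = (-7 ± 3)/2 = -2, -5.
Thus the eigenvalues (to 4 decimals) are -2 (modulus 2); -5 (modulus 5); 0 (modulus 0). The spectral radius is the largest modulus: r(A) = 5. (Cross-check: r(A) ≤ ||A||_2 ≈ 5.7479; equality holds whenever A is normal, though it can also hold for some non-normal A.)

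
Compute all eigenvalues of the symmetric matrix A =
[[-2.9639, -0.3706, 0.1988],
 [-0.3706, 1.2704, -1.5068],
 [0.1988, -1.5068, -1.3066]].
sigma(A) ≈ {-3, -2, 2}

A is real symmetric, so its spectrum consists of real eigenvalues. Expanding the characteristic polynomial of the displayed matrix gives
  det(λ I - A) = p(λ) = λ^3 + (3)λ^2 + (-4)λ + (-12).
Solving p(λ) = 0 yields eigenvalues ≈ -3, -2, 2. (A is shown rounded to 4 decimals, so these recover the underlying integer eigenvalues to within that precision.)
Verification: the trace of A = -3 equals the sum of eigenvalues -3, and det(A) ≈ 12.0004 matches the eigenvalue product 12.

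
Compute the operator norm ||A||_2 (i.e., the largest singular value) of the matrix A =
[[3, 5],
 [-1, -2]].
||A||_2 = sqrt((39 + sqrt(1517))/2) ≈ 6.2429 (= sqrt(largest eigenvalue of A^T A))

||A||_2 = sigma_max(A) = sqrt(lambda_max(A^T A)). Form the symmetric matrix M = A^T A =
[[10, 17],
 [17, 29]].
Its characteristic polynomial (trace, determinant of M give the coefficients) is
  p(λ) = det(λ I - M) = λ^2 - 39λ + 1.
For λ^2 - 39λ + 1 the discriminant is 1517. It is nonnegative but not a perfect square, so the roots are real and irrational: λ = (39 ± sqrt(1517))/2 ≈ 38.9743, 0.0257.
So the eigenvalues of A^T A are ≈ 0.0257, 38.9743 (all ≥ 0, as they must be for A^T A). The largest is λ_max = (39 + sqrt(1517))/2 ≈ 38.9743, hence ||A||_2 = sqrt(λ_max) = sqrt((39 + sqrt(1517))/2) ≈ 6.2429.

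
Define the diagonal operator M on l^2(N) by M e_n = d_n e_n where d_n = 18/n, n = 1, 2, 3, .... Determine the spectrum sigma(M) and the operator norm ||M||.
sigma(M) = {18/n : n ≥ 1} ∪ {0}; ||M|| = 18

A bounded diagonal operator on l^2 with diagonal entries d_n has spectrum equal to the closure of {d_n : n ≥ 1}: every d_n is an eigenvalue (with eigenvector e_n), so {d_n} ⊂ sigma(M); the spectrum is closed, so its closure is too; and for lambda not in the closure, (M - lambda I) has bounded inverse (the diagonal entries 1/(d_n - lambda) are bounded). For our sequence d_n = 18/n, n = 1, 2, 3, ...:
  - {d_n} = {18/n : n ≥ 1}; the only limit point is 0
  - closure = {18/n : n ≥ 1} ∪ {0}
For the norm: a diagonal operator has ||M|| = sup_n |d_n|. Here d_n = 18/n is positive and decreasing, so sup_n |d_n| = d_1 = 18. So ||M|| = 18.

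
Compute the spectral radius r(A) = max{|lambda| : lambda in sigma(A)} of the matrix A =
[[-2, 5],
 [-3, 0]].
r(A) = sqrt(15) ≈ 3.873

The eigenvalues of A are the roots of its characteristic polynomial. With M = A (coefficients from the trace and determinant):
  p(λ) = det(λ I - M) = λ^2 + 2λ + 15.
For λ^2 + 2λ + 15 the discriminant is -56. It is negative, so the roots are the complex-conjugate pair λ = -1 ± (sqrt(56)/2) i ≈ -1 ± 3.7417i. For a conjugate pair the product of the roots equals the constant term, so |λ|^2 = 15 and |λ| = sqrt(15) ≈ 3.873.
Thus the eigenvalues (to 4 decimals) are -1 ± 3.7417i (modulus 3.873). The spectral radius is the largest modulus: r(A) = sqrt(15) ≈ 3.873. (Cross-check: r(A) ≤ ||A||_2 ≈ 5.5373; equality holds whenever A is normal, though it can also hold for some non-normal A.)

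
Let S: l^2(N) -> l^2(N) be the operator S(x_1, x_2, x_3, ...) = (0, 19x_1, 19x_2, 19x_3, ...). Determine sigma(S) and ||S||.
sigma(S) = closed disk {z in C : |z| ≤ 19}; ||S|| = 19

Note S = 19·U where U is the unit right shift (U x)_k = x_{k-1} (with x_0 := 0); so ||S|| = 19||U|| and sigma(S) = 19·sigma(U). ||S x||^2 = sum_{k≥1} |19x_k|^2 = 361||x||^2, so ||S|| = 19 and sigma(S) ⊂ {|z| ≤ 19}. For any |lambda| < 19, the equation (S - lambda I) x = 0 forces x_1 = 0, then 19x_k = lambda x_{k+1} ⇒ x = 0, so S has no eigenvalues. But (S - lambda I) is not surjective for |lambda| < 19: solving (S - lambda I) x = e_1 would require x_n proportional to (lambda/19)^(-n), which is not in l^2. So every |lambda| < 19 lies in the residual spectrum. The boundary |lambda| = 19 is in the approximate point spectrum (the spectrum is closed). Hence sigma(S) is the closed disk of radius 19.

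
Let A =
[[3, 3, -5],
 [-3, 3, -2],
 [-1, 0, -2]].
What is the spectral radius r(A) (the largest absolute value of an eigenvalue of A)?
r(A) ≈ 4.2037

The eigenvalues of A are the roots of its characteristic polynomial. With M = A (coefficients from the trace, the sum of principal 2x2 minors, and det A):
  p(λ) = det(λ I - M) = λ^3 - 4λ^2 + λ + 45.
No integer candidate from the rational root theorem (±divisors of 45) is a root, so the roots are irrational. The cubic discriminant is Δ = -46383 < 0, so there is one real root and a complex-conjugate pair. p(-3) = -21 and p(-2) = 19 have opposite signs, so a root lies in (-3, -2); Newton's method refines it to λ ≈ -2.5465. Dividing out (λ - (-2.5465)) leaves approximately λ^2 - 6.5465λ + 17.671. For λ^2 - 6.5465λ + 17.671 the discriminant is -27.8269. It is negative, so the remaining roots are the complex-conjugate pair λ ≈ 3.2733 ± 2.6376i. Their product equals the constant term, so |λ|^2 ≈ 17.671 and |λ| ≈ 4.2037.
Thus the eigenvalues (to 4 decimals) are -2.5465 (modulus 2.5465); 3.2733 ± 2.6376i (modulus 4.2037). The spectral radius is the largest modulus: r(A) ≈ 4.2037. (Cross-check: r(A) ≤ ||A||_2 ≈ 6.9934; equality holds whenever A is normal, though it can also hold for some non-normal A.)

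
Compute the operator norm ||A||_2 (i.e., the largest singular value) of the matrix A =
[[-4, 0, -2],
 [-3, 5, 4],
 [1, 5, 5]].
||A||_2 ≈ 9.655 (= sqrt(largest eigenvalue of A^T A))

||A||_2 = sigma_max(A) = sqrt(lambda_max(A^T A)). Form the symmetric matrix M = A^T A =
[[26, -10, 1],
 [-10, 50, 45],
 [1, 45, 45]].
Its characteristic polynomial (trace, sum of principal 2x2 minors, determinant of M give the coefficients) is
  p(λ) = det(λ I - M) = λ^3 - 121λ^2 + 2594λ - 400.
No integer candidate from the rational root theorem (±divisors of 400) is a root, so the roots are irrational. The cubic discriminant is Δ = 28119560740 > 0, so there are three distinct real roots. p(0) = -400 and p(1) = 2074 have opposite signs, so a root lies in (0, 1); Newton's method refines it to λ ≈ 0.1553. p(27) = 1112 and p(28) = -680 have opposite signs, so a root lies in (27, 28); Newton's method refines it to λ ≈ 27.6256. p(93) = -1330 and p(94) = 4864 have opposite signs, so a root lies in (93, 94); Newton's method refines it to λ ≈ 93.2191. Check (Vieta): the three roots sum to 121, matching tr M = 121.
So the eigenvalues of A^T A are ≈ 0.1553, 27.6256, 93.2191 (all ≥ 0, as they must be for A^T A). The largest is λ_max ≈ 93.2191, hence ||A||_2 = sqrt(λ_max) ≈ 9.655.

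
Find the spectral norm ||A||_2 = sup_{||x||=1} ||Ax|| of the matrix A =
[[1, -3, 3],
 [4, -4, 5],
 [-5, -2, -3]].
||A||_2 ≈ 9.4455 (= sqrt(largest eigenvalue of A^T A))

||A||_2 = sigma_max(A) = sqrt(lambda_max(A^T A)). Form the symmetric matrix M = A^T A =
[[42, -9, 38],
 [-9, 29, -23],
 [38, -23, 43]].
Its characteristic polynomial (trace, sum of principal 2x2 minors, determinant of M give the coefficients) is
  p(λ) = det(λ I - M) = λ^3 - 114λ^2 + 2217λ - 529.
No integer candidate from the rational root theorem (±divisors of 529) is a root, so the roots are irrational. The cubic discriminant is Δ = 19553555817 > 0, so there are three distinct real roots. p(0) = -529 and p(1) = 1575 have opposite signs, so a root lies in (0, 1); Newton's method refines it to λ ≈ 0.2416. p(24) = 839 and p(25) = -729 have opposite signs, so a root lies in (24, 25); Newton's method refines it to λ ≈ 24.5415. p(89) = -1241 and p(90) = 4601 have opposite signs, so a root lies in (89, 90); Newton's method refines it to λ ≈ 89.2169. Check (Vieta): the three roots sum to 114, matching tr M = 114.
So the eigenvalues of A^T A are ≈ 0.2416, 24.5415, 89.2169 (all ≥ 0, as they must be for A^T A). The largest is λ_max ≈ 89.2169, hence ||A||_2 = sqrt(λ_max) ≈ 9.4455.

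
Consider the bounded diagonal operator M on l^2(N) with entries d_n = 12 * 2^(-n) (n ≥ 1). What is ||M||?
||M|| = 6 (attained at n = 1)

For M diagonal, ||M|| = sup_n |d_n|. The sequence d_n = 12 * 2^(-n) is positive and strictly decreasing (ratio 2^(-1) < 1), so the supremum is d_1 = 12/2 = 6. Hence ||M|| = 6.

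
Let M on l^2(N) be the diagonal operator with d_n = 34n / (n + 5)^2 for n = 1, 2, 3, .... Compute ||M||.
||M|| = 17/10 (attained at n = 5)

For M diagonal, ||M|| = sup_n |d_n|. Treat f(x) = 34x / (x + 5)^2 for real x > 0. By the quotient rule, f'(x) = 34(5 - x)/(x + 5)^3, which is positive for x < 5 and negative for x > 5. So f has a unique maximum at x = 5, and since 5 is a positive integer, the supremum over n ≥ 1 is attained at n = 5: d_5 = 34·5/(5 + 5)^2 = 34·5/100 = 17/10. Hence ||M|| = 17/10.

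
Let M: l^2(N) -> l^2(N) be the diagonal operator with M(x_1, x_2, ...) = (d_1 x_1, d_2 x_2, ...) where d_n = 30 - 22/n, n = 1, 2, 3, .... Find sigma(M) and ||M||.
sigma(M) = {30 - 22/n : n ≥ 1} ∪ {30}; ||M|| = 30

A bounded diagonal operator on l^2 with diagonal entries d_n has spectrum equal to the closure of {d_n : n ≥ 1}: every d_n is an eigenvalue (with eigenvector e_n), so {d_n} ⊂ sigma(M); the spectrum is closed, so its closure is too; and for lambda not in the closure, (M - lambda I) has bounded inverse (the diagonal entries 1/(d_n - lambda) are bounded). For our sequence d_n = 30 - 22/n, n = 1, 2, 3, ...:
  - {d_n} = {30 - 22/n : n ≥ 1}; the only limit point is 30
  - closure = {30 - 22/n : n ≥ 1} ∪ {30}
For the norm: a diagonal operator has ||M|| = sup_n |d_n|. Here d_n = 30 - 22/n increases monotonically from d_1 = 8 toward 30, with all terms in [8, 30); so sup_n |d_n| = 30 (the supremum is the limit, not attained). So ||M|| = 30.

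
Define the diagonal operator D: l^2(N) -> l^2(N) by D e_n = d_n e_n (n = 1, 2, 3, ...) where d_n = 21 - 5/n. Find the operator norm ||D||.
||D|| = 21

For a diagonal operator on l^2 with entries d_n, ||D|| = sup_n |d_n|. Here d_1 = 16, d_2 = 37/2, ..., and d_n = 21 - 5/n increases monotonically toward 21. All terms lie in [16, 21), so |d_n| = d_n and the supremum is the limit 21, which is not attained by any individual d_n. Hence ||D|| = 21.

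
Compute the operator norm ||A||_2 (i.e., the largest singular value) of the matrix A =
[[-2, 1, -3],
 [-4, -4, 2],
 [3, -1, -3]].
||A||_2 ≈ 6.6426 (= sqrt(largest eigenvalue of A^T A))

||A||_2 = sigma_max(A) = sqrt(lambda_max(A^T A)). Form the symmetric matrix M = A^T A =
[[29, 11, -11],
 [11, 18, -8],
 [-11, -8, 22]].
Its characteristic polynomial (trace, sum of principal 2x2 minors, determinant of M give the coefficients) is
  p(λ) = det(λ I - M) = λ^3 - 69λ^2 + 1250λ - 6724.
No integer candidate from the rational root theorem (±divisors of 6724) is a root, so the roots are irrational. The cubic discriminant is Δ = 9265684 > 0, so there are three distinct real roots. p(10) = -124 and p(11) = 8 have opposite signs, so a root lies in (10, 11); Newton's method refines it to λ ≈ 10.9183. p(13) = 62 and p(14) = -4 have opposite signs, so a root lies in (13, 14); Newton's method refines it to λ ≈ 13.9569. p(44) = -124 and p(45) = 926 have opposite signs, so a root lies in (44, 45); Newton's method refines it to λ ≈ 44.1248. Check (Vieta): the three roots sum to 69, matching tr M = 69.
So the eigenvalues of A^T A are ≈ 10.9183, 13.9569, 44.1248 (all ≥ 0, as they must be for A^T A). The largest is λ_max ≈ 44.1248, hence ||A||_2 = sqrt(λ_max) ≈ 6.6426.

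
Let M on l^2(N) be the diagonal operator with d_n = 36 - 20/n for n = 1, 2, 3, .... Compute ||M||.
||M|| = 36

For a diagonal operator on l^2 with entries d_n, ||M|| = sup_n |d_n|. Here d_1 = 16, d_2 = 26, ..., and d_n = 36 - 20/n increases monotonically toward 36. All terms lie in [16, 36), so |d_n| = d_n and the supremum is the limit 36, which is not attained by any individual d_n. Hence ||M|| = 36.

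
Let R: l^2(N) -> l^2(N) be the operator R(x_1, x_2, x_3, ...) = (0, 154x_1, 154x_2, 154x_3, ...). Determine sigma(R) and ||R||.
sigma(R) = closed disk {z in C : |z| ≤ 154}; ||R|| = 154

Note R = 154·U where U is the unit right shift (U x)_k = x_{k-1} (with x_0 := 0); so ||R|| = 154||U|| and sigma(R) = 154·sigma(U). ||R x||^2 = sum_{k≥1} |154x_k|^2 = 23716||x||^2, so ||R|| = 154 and sigma(R) ⊂ {|z| ≤ 154}. For any |lambda| < 154, the equation (R - lambda I) x = 0 forces x_1 = 0, then 154x_k = lambda x_{k+1} ⇒ x = 0, so R has no eigenvalues. But (R - lambda I) is not surjective for |lambda| < 154: solving (R - lambda I) x = e_1 would require x_n proportional to (lambda/154)^(-n), which is not in l^2. So every |lambda| < 154 lies in the residual spectrum. The boundary |lambda| = 154 is in the approximate point spectrum (the spectrum is closed). Hence sigma(R) is the closed disk of radius 154.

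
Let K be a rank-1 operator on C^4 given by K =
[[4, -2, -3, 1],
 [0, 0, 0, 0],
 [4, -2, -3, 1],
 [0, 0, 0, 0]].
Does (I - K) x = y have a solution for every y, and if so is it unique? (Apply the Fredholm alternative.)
(I - K) is singular (det(I - K) = 0, i.e. 1 ∈ sigma(K)). (I - K) x = y is solvable iff y ⊥ ker((I - K)^*) = span{(4, -2, -3, 1)}, i.e. iff 4y_1 - 2y_2 - 3y_3 + y_4 = 0. When solvable, the solutions are x = y + c·(1, 0, 1, 0), c arbitrary (ker(I - K) = span{(1, 0, 1, 0)}, dimension 1).

K has rank 1, so it is an outer product K = u v^T: every row of K is a multiple of one row vector. Reading off the entries, u = (1, 0, 1, 0) and v = (4, -2, -3, 1) (row i of K equals u_i·v^T). A rank-one matrix u v^T satisfies K u = u (v·u) and kills the (3)-dimensional subspace v^⊥, so its characteristic polynomial is lambda^3 (lambda - v·u) with v·u = tr K = 1. Hence the eigenvalues of I - K are 1 (multiplicity 3) and 1 - (1) = 0, so det(I - K) = 0. (Direct check: I - K =
[[-3, 2, 3, -1],
 [0, 1, 0, 0],
 [-4, 2, 4, -1],
 [0, 0, 0, 1]]
has determinant 0.) So 1 is an eigenvalue of K and (I - K) is not invertible. The finite-dimensional Fredholm alternative says: either (I - K) is invertible, or ker(I - K) ≠ {0} and then range(I - K) = ker((I - K)^*)^⊥, with dim ker(I - K) = dim ker((I - K)^*). We are in the second case, so we need both kernels. Kernel of I - K: (I - K) u = u - u (v·u) = u - u = 0, so ker(I - K) = span{u} = span{(1, 0, 1, 0)} (it is exactly 1-dimensional because rank(I - K) = 3). Kernel of the adjoint: K is real, so (I - K)^* = I - K^T = I - v u^T, and (I - v u^T) v = v - v (u·v) = 0; hence ker((I - K)^*) = span{v} = span{(4, -2, -3, 1)}. Therefore (I - K) x = y is solvable iff <y, v> = 0, i.e. iff 4y_1 - 2y_2 - 3y_3 + y_4 = 0. When this holds, K y = u (v·y) = 0, so (I - K) y = y and x = y is a particular solution; the full solution set is the line x = y + c·u = y + c·(1, 0, 1, 0), c ∈ C.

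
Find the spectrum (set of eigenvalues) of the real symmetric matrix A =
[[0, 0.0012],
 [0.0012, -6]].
sigma(A) ≈ {-6, 0}

A is real symmetric, so its spectrum consists of real eigenvalues. Expanding the characteristic polynomial of the displayed matrix gives
  det(λ I - A) = p(λ) = λ^2 + (6)λ + (0).
Solving p(λ) = 0 yields eigenvalues ≈ -6, 0. (A is shown rounded to 4 decimals, so these recover the underlying integer eigenvalues to within that precision.)
Verification: the trace of A = -6 equals the sum of eigenvalues -6, and det(A) ≈ -0.0000 matches the eigenvalue product 0.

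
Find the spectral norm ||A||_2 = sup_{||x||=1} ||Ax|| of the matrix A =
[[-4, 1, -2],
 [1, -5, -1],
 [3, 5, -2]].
||A||_2 ≈ 7.3044 (= sqrt(largest eigenvalue of A^T A))

||A||_2 = sigma_max(A) = sqrt(lambda_max(A^T A)). Form the symmetric matrix M = A^T A =
[[26, 6, 1],
 [6, 51, -7],
 [1, -7, 9]].
Its characteristic polynomial (trace, sum of principal 2x2 minors, determinant of M give the coefficients) is
  p(λ) = det(λ I - M) = λ^3 - 86λ^2 + 1933λ - 10201.
No integer candidate from the rational root theorem (±divisors of 10201) is a root, so the roots are irrational. The cubic discriminant is Δ = 505568929 > 0, so there are three distinct real roots. p(7) = -541 and p(8) = 271 have opposite signs, so a root lies in (7, 8); Newton's method refines it to λ ≈ 7.6485. p(24) = 479 and p(25) = -1 have opposite signs, so a root lies in (24, 25); Newton's method refines it to λ ≈ 24.998. p(53) = -449 and p(54) = 869 have opposite signs, so a root lies in (53, 54); Newton's method refines it to λ ≈ 53.3536. Check (Vieta): the three roots sum to 86, matching tr M = 86.
So the eigenvalues of A^T A are ≈ 7.6485, 24.998, 53.3536 (all ≥ 0, as they must be for A^T A). The largest is λ_max ≈ 53.3536, hence ||A||_2 = sqrt(λ_max) ≈ 7.3044.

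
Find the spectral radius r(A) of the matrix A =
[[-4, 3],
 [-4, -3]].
r(A) = sqrt(24) ≈ 4.899

The eigenvalues of A are the roots of its characteristic polynomial. With M = A (coefficients from the trace and determinant):
  p(λ) = det(λ I - M) = λ^2 + 7λ + 24.
For λ^2 + 7λ + 24 the discriminant is -47. It is negative, so the roots are the complex-conjugate pair λ = -7/2 ± (sqrt(47)/2) i ≈ -3.5 ± 3.4278i. For a conjugate pair the product of the roots equals the constant term, so |λ|^2 = 24 and |λ| = sqrt(24) ≈ 4.899.
Thus the eigenvalues (to 4 decimals) are -3.5 ± 3.4278i (modulus 4.899). The spectral radius is the largest modulus: r(A) = sqrt(24) ≈ 4.899. (Cross-check: r(A) ≤ ||A||_2 ≈ 5.6569; equality holds whenever A is normal, though it can also hold for some non-normal A.)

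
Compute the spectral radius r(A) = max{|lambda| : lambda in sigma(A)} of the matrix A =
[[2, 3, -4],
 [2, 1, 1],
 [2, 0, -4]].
r(A) ≈ 3.5784

The eigenvalues of A are the roots of its characteristic polynomial. With M = A (coefficients from the trace, the sum of principal 2x2 minors, and det A):
  p(λ) = det(λ I - M) = λ^3 + λ^2 - 8λ - 30.
No integer candidate from the rational root theorem (±divisors of 30) is a root, so the roots are irrational. The cubic discriminant is Δ = -17748 < 0, so there is one real root and a complex-conjugate pair. p(3) = -18 and p(4) = 18 have opposite signs, so a root lies in (3, 4); Newton's method refines it to λ ≈ 3.5784. Dividing out (λ - (3.5784)) leaves approximately λ^2 + 4.5784λ + 8.3836. For λ^2 + 4.5784λ + 8.3836 the discriminant is -12.5723. It is negative, so the remaining roots are the complex-conjugate pair λ ≈ -2.2892 ± 1.7729i. Their product equals the constant term, so |λ|^2 ≈ 8.3836 and |λ| ≈ 2.8954.
Thus the eigenvalues (to 4 decimals) are 3.5784 (modulus 3.5784); -2.2892 ± 1.7729i (modulus 2.8954). The spectral radius is the largest modulus: r(A) ≈ 3.5784. (Cross-check: r(A) ≤ ||A||_2 ≈ 6.7187; equality holds whenever A is normal, though it can also hold for some non-normal A.)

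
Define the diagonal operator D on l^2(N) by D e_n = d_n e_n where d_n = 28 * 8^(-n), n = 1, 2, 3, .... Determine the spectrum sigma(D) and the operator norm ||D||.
sigma(D) = {28 * 8^(-n) : n ≥ 1} ∪ {0}; ||D|| = 7/2

A bounded diagonal operator on l^2 with diagonal entries d_n has spectrum equal to the closure of {d_n : n ≥ 1}: every d_n is an eigenvalue (with eigenvector e_n), so {d_n} ⊂ sigma(D); the spectrum is closed, so its closure is too; and for lambda not in the closure, (D - lambda I) has bounded inverse (the diagonal entries 1/(d_n - lambda) are bounded). For our sequence d_n = 28 * 8^(-n), n = 1, 2, 3, ...:
  - {d_n} = {28 * 8^(-n) : n ≥ 1}; the only limit point is 0
  - closure = {28 * 8^(-n) : n ≥ 1} ∪ {0}
For the norm: a diagonal operator has ||D|| = sup_n |d_n|. Here d_n = 28 * 8^(-n) is positive and decreasing, so sup_n |d_n| = d_1 = 28/8 = 7/2. So ||D|| = 7/2.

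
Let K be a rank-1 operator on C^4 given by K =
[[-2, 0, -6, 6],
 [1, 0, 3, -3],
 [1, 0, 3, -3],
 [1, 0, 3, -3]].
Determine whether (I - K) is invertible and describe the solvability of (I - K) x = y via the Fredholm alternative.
(I - K) is invertible (det(I - K) = 3 ≠ 0), so for every y in C^4 the equation (I - K) x = y has a unique solution.

K has rank 1, so it is an outer product K = u v^T: every row of K is a multiple of one row vector. Reading off the entries, u = (2, -1, -1, -1) and v = (-1, 0, -3, 3) (row i of K equals u_i·v^T). A rank-one matrix u v^T satisfies K u = u (v·u) and kills the (3)-dimensional subspace v^⊥, so its characteristic polynomial is lambda^3 (lambda - v·u) with v·u = tr K = -2. Hence the eigenvalues of I - K are 1 (multiplicity 3) and 1 - (-2) = 3, so det(I - K) = 3. (Direct check: I - K =
[[3, 0, 6, -6],
 [-1, 1, -3, 3],
 [-1, 0, -2, 3],
 [-1, 0, -3, 4]]
has determinant 3.) The finite-dimensional Fredholm alternative says: either (I - K) is invertible, or ker(I - K) ≠ {0} and then range(I - K) = ker((I - K)^*)^⊥, with dim ker(I - K) = dim ker((I - K)^*). Since det(I - K) ≠ 0, 1 is not an eigenvalue of K and ker(I - K) = {0}, so we are in the first case: for every y there is a unique x = (I - K)^(-1) y. Explicitly, by the Sherman–Morrison formula, (I - u v^T)^(-1) = I + u v^T/(1 - v·u), i.e. (I - K)^(-1) = I + K/(3).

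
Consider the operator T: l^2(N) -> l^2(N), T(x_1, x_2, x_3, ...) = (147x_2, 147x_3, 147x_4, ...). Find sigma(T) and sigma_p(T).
sigma(T) = closed disk {z in C : |z| ≤ 147}; sigma_p(T) = open disk {z in C : |z| < 147}

Note T = 147·V where V is the unit left shift (V x)_k = x_{k+1}; so sigma(T) = 147·sigma(V) and ||T|| = 147||V||. ||T x||^2 = 21609sum_{k≥2} |x_k|^2 ≤ 21609||x||^2, with equality on {x : x_1 = 0}, so ||T|| = 147. For any lambda with |lambda| < 147, set r = lambda/147 (|r| < 1); the vector x = (1, r, r^2, ...) is in l^2 and satisfies T x = 147(r, r^2, ...) = lambda x, so lambda is an eigenvalue. On the boundary |lambda| = 147 the geometric series diverges, so no l^2 eigenvector exists, but these lambda lie in the approximate point spectrum. Hence sigma(T) is the closed disk of radius 147 and sigma_p(T) is the open disk.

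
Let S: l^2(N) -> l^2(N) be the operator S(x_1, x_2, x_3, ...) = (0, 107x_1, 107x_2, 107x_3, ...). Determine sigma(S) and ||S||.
sigma(S) = closed disk {z in C : |z| ≤ 107}; ||S|| = 107

Note S = 107·U where U is the unit right shift (U x)_k = x_{k-1} (with x_0 := 0); so ||S|| = 107||U|| and sigma(S) = 107·sigma(U). ||S x||^2 = sum_{k≥1} |107x_k|^2 = 11449||x||^2, so ||S|| = 107 and sigma(S) ⊂ {|z| ≤ 107}. For any |lambda| < 107, the equation (S - lambda I) x = 0 forces x_1 = 0, then 107x_k = lambda x_{k+1} ⇒ x = 0, so S has no eigenvalues. But (S - lambda I) is not surjective for |lambda| < 107: solving (S - lambda I) x = e_1 would require x_n proportional to (lambda/107)^(-n), which is not in l^2. So every |lambda| < 107 lies in the residual spectrum. The boundary |lambda| = 107 is in the approximate point spectrum (the spectrum is closed). Hence sigma(S) is the closed disk of radius 107.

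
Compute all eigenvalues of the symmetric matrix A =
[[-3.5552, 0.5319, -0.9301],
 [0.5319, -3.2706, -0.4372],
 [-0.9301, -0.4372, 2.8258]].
sigma(A) ≈ {-4, -3, 3}

A is real symmetric, so its spectrum consists of real eigenvalues. Expanding the characteristic polynomial of the displayed matrix gives
  det(λ I - A) = p(λ) = λ^3 + (4)λ^2 + (-9)λ + (-36).
Solving p(λ) = 0 yields eigenvalues ≈ -4, -3, 3. (A is shown rounded to 4 decimals, so these recover the underlying integer eigenvalues to within that precision.)
Verification: the trace of A = -4 equals the sum of eigenvalues -4, and det(A) ≈ 35.9994 matches the eigenvalue product 36.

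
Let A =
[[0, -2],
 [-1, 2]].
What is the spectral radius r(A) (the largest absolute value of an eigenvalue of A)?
r(A) = (2 + sqrt(12))/2 ≈ 2.7321

The eigenvalues of A are the roots of its characteristic polynomial. With M = A (coefficients from the trace and determinant):
  p(λ) = det(λ I - M) = λ^2 - 2λ - 2.
For λ^2 - 2λ - 2 the discriminant is 12. It is nonnegative but not a perfect square, so the roots are real and irrational: λ = (2 ± sqrt(12))/2 ≈ 2.7321, -0.7321.
Thus the eigenvalues (to 4 decimals) are 2.7321 (modulus 2.7321); -0.7321 (modulus 0.7321). The spectral radius is the largest modulus: r(A) = (2 + sqrt(12))/2 ≈ 2.7321. (Cross-check: r(A) ≤ ||A||_2 ≈ 2.9208; equality holds whenever A is normal, though it can also hold for some non-normal A.)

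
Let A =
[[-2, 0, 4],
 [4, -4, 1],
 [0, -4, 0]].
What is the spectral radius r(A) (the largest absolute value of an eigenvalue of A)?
r(A) = 6

The eigenvalues of A are the roots of its characteristic polynomial. With M = A (coefficients from the trace, the sum of principal 2x2 minors, and det A):
  p(λ) = det(λ I - M) = λ^3 + 6λ^2 + 12λ + 72.
By the rational root theorem any rational root is an integer divisor of 72. Testing λ = -6: p(-6) = -216 + 216 - 72 + 72 = 0, so λ = -6 is a root. Dividing out (λ + 6) leaves p(λ) = (λ + 6)(λ^2 + 12). For λ^2 + 12 the discriminant is -48. It is negative, so the roots are the complex-conjugate pair λ = 0 ± (sqrt(48)/2) i ≈ 0 ± 3.4641i. For a conjugate pair the product of the roots equals the constant term, so |λ|^2 = 12 and |λ| = sqrt(12) ≈ 3.4641.
Thus the eigenvalues (to 4 decimals) are 0 ± 3.4641i (modulus 3.4641); -6 (modulus 6). The spectral radius is the largest modulus: r(A) = 6. (Cross-check: r(A) ≤ ||A||_2 ≈ 6.5672; equality holds whenever A is normal, though it can also hold for some non-normal A.)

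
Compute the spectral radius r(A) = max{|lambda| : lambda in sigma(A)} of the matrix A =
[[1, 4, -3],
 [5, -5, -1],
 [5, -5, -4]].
r(A) ≈ 5.3587

The eigenvalues of A are the roots of its characteristic polynomial. With M = A (coefficients from the trace, the sum of principal 2x2 minors, and det A):
  p(λ) = det(λ I - M) = λ^3 + 8λ^2 + λ - 75.
No integer candidate from the rational root theorem (±divisors of 75) is a root, so the roots are irrational. The cubic discriminant is Δ = -9015 < 0, so there is one real root and a complex-conjugate pair. p(2) = -33 and p(3) = 27 have opposite signs, so a root lies in (2, 3); Newton's method refines it to λ ≈ 2.6118. Dividing out (λ - (2.6118)) leaves approximately λ^2 + 10.6118λ + 28.7159. For λ^2 + 10.6118λ + 28.7159 the discriminant is -2.2532. It is negative, so the remaining roots are the complex-conjugate pair λ ≈ -5.3059 ± 0.7505i. Their product equals the constant term, so |λ|^2 ≈ 28.7159 and |λ| ≈ 5.3587.
Thus the eigenvalues (to 4 decimals) are 2.6118 (modulus 2.6118); -5.3059 ± 0.7505i (modulus 5.3587). The spectral radius is the largest modulus: r(A) ≈ 5.3587. (Cross-check: r(A) ≤ ||A||_2 ≈ 10.686; equality holds whenever A is normal, though it can also hold for some non-normal A.)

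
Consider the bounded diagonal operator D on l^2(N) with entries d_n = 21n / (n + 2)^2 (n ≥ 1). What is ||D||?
||D|| = 21/8 (attained at n = 2)

For D diagonal, ||D|| = sup_n |d_n|. Treat f(x) = 21x / (x + 2)^2 for real x > 0. By the quotient rule, f'(x) = 21(2 - x)/(x + 2)^3, which is positive for x < 2 and negative for x > 2. So f has a unique maximum at x = 2, and since 2 is a positive integer, the supremum over n ≥ 1 is attained at n = 2: d_2 = 21·2/(2 + 2)^2 = 21·2/16 = 21/8. Hence ||D|| = 21/8.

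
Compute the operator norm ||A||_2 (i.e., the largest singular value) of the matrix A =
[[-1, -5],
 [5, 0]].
||A||_2 = sqrt((51 + sqrt(101))/2) ≈ 5.5249 (= sqrt(largest eigenvalue of A^T A))

||A||_2 = sigma_max(A) = sqrt(lambda_max(A^T A)). Form the symmetric matrix M = A^T A =
[[26, 5],
 [5, 25]].
Its characteristic polynomial (trace, determinant of M give the coefficients) is
  p(λ) = det(λ I - M) = λ^2 - 51λ + 625.
For λ^2 - 51λ + 625 the discriminant is 101. It is nonnegative but not a perfect square, so the roots are real and irrational: λ = (51 ± sqrt(101))/2 ≈ 30.5249, 20.4751.
So the eigenvalues of A^T A are ≈ 20.4751, 30.5249 (all ≥ 0, as they must be for A^T A). The largest is λ_max = (51 + sqrt(101))/2 ≈ 30.5249, hence ||A||_2 = sqrt(λ_max) = sqrt((51 + sqrt(101))/2) ≈ 5.5249.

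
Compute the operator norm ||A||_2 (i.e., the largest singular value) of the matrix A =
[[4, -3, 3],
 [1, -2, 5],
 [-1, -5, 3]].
||A||_2 = sqrt(79) ≈ 8.8882 (= sqrt(largest eigenvalue of A^T A))

||A||_2 = sigma_max(A) = sqrt(lambda_max(A^T A)). Form the symmetric matrix M = A^T A =
[[18, -9, 14],
 [-9, 38, -34],
 [14, -34, 43]].
Its characteristic polynomial (trace, sum of principal 2x2 minors, determinant of M give the coefficients) is
  p(λ) = det(λ I - M) = λ^3 - 99λ^2 + 1659λ - 6241.
By the rational root theorem any rational root is an integer divisor of 6241. Testing λ = 79: p(79) = 493039 - 617859 + 131061 - 6241 = 0, so λ = 79 is a root. Dividing out (λ - 79) leaves p(λ) = (λ - 79)(λ^2 - 20λ + 79). For λ^2 - 20λ + 79 the discriminant is 84. It is nonnegative but not a perfect square, so the roots are real and irrational: λ = (20 ± sqrt(84))/2 ≈ 14.5826, 5.4174.
So the eigenvalues of A^T A are ≈ 5.4174, 14.5826, 79 (all ≥ 0, as they must be for A^T A). The largest is λ_max = 79, hence ||A||_2 = sqrt(λ_max) = sqrt(79) ≈ 8.8882.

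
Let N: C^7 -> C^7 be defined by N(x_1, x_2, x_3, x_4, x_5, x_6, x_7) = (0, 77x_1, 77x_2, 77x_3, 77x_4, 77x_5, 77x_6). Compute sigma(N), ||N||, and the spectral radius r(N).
sigma(N) = {0}; ||N|| = 77; r(N) = 0. (N is nilpotent with N^7 = 0.)

On C^7, N is a strictly lower-triangular matrix with 77 on the subdiagonal and zeros elsewhere, so its characteristic polynomial is lambda^7 and every eigenvalue is 0: sigma(N) = {0}. For the operator norm, N e_i = 77e_{i+1} for i = 1, ..., 6 and N e_7 = 0, so the singular values of N are 77 (with multiplicity 6) and 0; hence ||N|| = 77. The spectral radius r(N) = max|lambda| = 0. Note ||N|| > r(N) — characteristic of non-normal nilpotent operators. Indeed N^7 = 0.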